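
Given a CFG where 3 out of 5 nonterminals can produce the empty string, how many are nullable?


Nonterminals: {S, A, B, C, D}
A nonterminal is nullable if it can derive epsilon
Counting nullable nonterminals: 3
Total nullable = 3

3


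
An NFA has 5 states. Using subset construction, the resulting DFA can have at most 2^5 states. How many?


NFA has 5 states
Subset construction: each DFA state = subset of NFA states
Maximum subsets = 2^5
2^5 = 32

32


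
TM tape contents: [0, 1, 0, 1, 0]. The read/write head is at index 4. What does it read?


Tape: [0, 1, 0, 1, 0]
Positions: 0 1 2 3 4
Values:    0 1 0 1 0
Head at position 4
tape[4] = 0

0


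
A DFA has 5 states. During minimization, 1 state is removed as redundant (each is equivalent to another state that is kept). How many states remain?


Original DFA: 5 states
Redundant states removed: 1
Minimized states = original - removed
= 5 - 1
= 4

4


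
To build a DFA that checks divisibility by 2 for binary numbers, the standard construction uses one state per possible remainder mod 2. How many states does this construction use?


Divisibility by 2 is tracked via the remainder mod 2: 0, 1, ..., 1
The construction assigns one state to each remainder
Number of remainders = 2

2


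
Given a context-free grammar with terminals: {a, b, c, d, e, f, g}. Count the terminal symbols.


Terminal symbols: a, b, c, d, e, f, g
Counting each: a (#1), b (#2), c (#3), d (#4), e (#5), f (#6), g (#7)
Total = 7

7


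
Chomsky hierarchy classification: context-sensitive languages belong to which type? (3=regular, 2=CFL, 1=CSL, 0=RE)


Chomsky hierarchy levels:
  Type 3: Regular (DFA/NFA/regex)
  Type 2: Context-free (PDA)
  Type 1: Context-sensitive
  Type 0: Recursively enumerable (TM)
'context-sensitive' corresponds to Type 1

1


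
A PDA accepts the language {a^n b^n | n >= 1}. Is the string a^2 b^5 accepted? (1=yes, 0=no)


Language requires equal numbers of a's and b's
PDA pushes for each 'a', pops for each 'b'
Number of a's = 2
Number of b's = 5
2 != 5 -> Reject

0


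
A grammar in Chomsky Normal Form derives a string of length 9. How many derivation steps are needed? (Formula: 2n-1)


Chomsky Normal Form derivation:
String length n = 9
Each step either:
  - Splits a nonterminal into two (n-1 such steps)
  - Converts a nonterminal to terminal (n such steps)
Total = (n-1) + n = 2n - 1
= 2(9) - 1
= 18 - 1
= 17

17


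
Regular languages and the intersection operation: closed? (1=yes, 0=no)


Regular languages are closed under all standard operations:
- Union: Yes (product construction)
- Intersection: Yes (product construction)
- Complement: Yes (swap accept/reject)
- Concatenation: Yes (NFA construction)
Operation: intersection -> Closed

1


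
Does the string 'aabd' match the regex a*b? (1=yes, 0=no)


Pattern: a*b
String: 'aabd'
Pattern requires: zero or more 'a's followed by exactly one 'b'
Found 2 leading 'a's
Remaining: 'bd'
Remaining is not 'b' -> no match
Result: 0

0


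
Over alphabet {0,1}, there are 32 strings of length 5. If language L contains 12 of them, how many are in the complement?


Alphabet: {0,1}
String length: 5
Total strings of length 5 = 2^5 = 32
Strings in L = 12
Complement = total - |L|
= 32 - 12
= 20

20


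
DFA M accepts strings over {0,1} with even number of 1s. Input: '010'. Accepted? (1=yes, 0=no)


DFA has 2 states: q_even (start, accept=yes) and q_odd
Processing string '010' character by character:
  Position 0: read '0', 1-count=0 -> q_even (no change)
  Position 1: read '1', 1-count=1 -> q_odd
  Position 2: read '0', 1-count=1 -> q_odd (no change)
Final state: q_odd, total 1s = 1 (odd); the DFA requires an even count -> reject

0


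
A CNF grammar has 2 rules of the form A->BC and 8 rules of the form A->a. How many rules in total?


CNF allows two rule forms:
  A -> BC (binary): 2 rules
  A -> a (terminal): 8 rules
Total = 2 + 8 = 10

10


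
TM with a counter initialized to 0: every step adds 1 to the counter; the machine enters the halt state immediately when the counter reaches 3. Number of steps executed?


Counter starts at 0. Counting sequence:
  Step 1: counter = 1
  Step 2: counter = 2
  Step 3: counter = 3
Counter reached 3 -> halt
Total steps = 3

3


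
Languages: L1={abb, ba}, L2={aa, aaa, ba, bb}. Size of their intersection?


L1 = {abb, ba}
L2 = {aa, aaa, ba, bb}
Checking each string in L1 against L2:
  'abb': in L2? No
  'ba': in L2? Yes
Intersection = {ba}
|L1 ∩ L2| = 1

1


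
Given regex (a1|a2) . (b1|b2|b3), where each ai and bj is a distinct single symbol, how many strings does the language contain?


First group: 2 alternatives
Second group: 3 alternatives
Concatenation: each choice from group 1 pairs with each from group 2
Total = 2 x 3 = 6

6


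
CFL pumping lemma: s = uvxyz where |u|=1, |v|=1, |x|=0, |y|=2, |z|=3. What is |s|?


|s| = |u| + |v| + |x| + |y| + |z|
= 1 + 1 + 0 + 2 + 3
= 2 + 0 + 5
= 2 + 5
= 7

7


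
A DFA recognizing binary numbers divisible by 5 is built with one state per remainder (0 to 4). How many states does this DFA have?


Divisibility by 5 is tracked via the remainder mod 5: 0, 1, ..., 4
The construction assigns one state to each remainder
Number of remainders = 5

5


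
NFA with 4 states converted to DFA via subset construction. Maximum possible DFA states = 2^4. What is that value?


NFA has 4 states
Subset construction: each DFA state = subset of NFA states
Maximum subsets = 2^4
2^4 = 16

16


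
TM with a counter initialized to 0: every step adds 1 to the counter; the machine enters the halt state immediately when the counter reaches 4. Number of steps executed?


Counter starts at 0. Counting sequence:
  Step 1: counter = 1
  Step 2: counter = 2
  Step 3: counter = 3
  Step 4: counter = 4
Counter reached 4 -> halt
Total steps = 4

4


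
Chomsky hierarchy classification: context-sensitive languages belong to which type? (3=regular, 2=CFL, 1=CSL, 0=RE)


Chomsky hierarchy levels:
  Type 3: Regular (DFA/NFA/regex)
  Type 2: Context-free (PDA)
  Type 1: Context-sensitive
  Type 0: Recursively enumerable (TM)
'context-sensitive' corresponds to Type 1

1


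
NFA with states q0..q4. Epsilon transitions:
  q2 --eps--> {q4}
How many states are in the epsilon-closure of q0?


Starting from q0
Initialize closure = {q0}
q0 has no outgoing epsilon transitions -> nothing to add
Final closure: {q0}
Size = 1

1


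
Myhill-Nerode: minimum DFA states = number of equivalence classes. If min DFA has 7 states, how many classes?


Myhill-Nerode theorem:
Number of equivalence classes = number of states in minimal DFA
Minimal DFA states = 7
Therefore equivalence classes = 7

7


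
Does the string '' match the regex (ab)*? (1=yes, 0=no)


Pattern: (ab)*
String: ''
Pattern requires: zero or more repetitions of 'ab'
Pairs: []
All pairs are 'ab'? Yes
Result: 1

1


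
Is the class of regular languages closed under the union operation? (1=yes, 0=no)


Regular languages are closed under:
- Union (DFA product construction)
- Intersection (DFA product construction)
- Complement (swap accept/reject states)
- Concatenation (NFA construction)
- Kleene star (NFA construction)
union is in this list
Therefore: closed

1


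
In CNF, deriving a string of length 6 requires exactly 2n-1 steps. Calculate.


Chomsky Normal Form derivation:
String length n = 6
Each step either:
  - Splits a nonterminal into two (n-1 such steps)
  - Converts a nonterminal to terminal (n such steps)
Total = (n-1) + n = 2n - 1
= 2(6) - 1
= 12 - 1
= 11

11


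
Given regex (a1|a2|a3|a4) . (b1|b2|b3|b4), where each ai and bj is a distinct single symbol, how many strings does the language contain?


First group: 4 alternatives
Second group: 4 alternatives
Concatenation: each choice from group 1 pairs with each from group 2
Total = 4 x 4 = 16

16


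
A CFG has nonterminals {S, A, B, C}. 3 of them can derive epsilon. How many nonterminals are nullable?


Nonterminals: {S, A, B, C}
A nonterminal is nullable if it can derive epsilon
Counting nullable nonterminals: 3
Total nullable = 3

3


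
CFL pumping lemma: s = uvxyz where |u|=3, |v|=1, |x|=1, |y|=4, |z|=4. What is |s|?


|s| = |u| + |v| + |x| + |y| + |z|
= 3 + 1 + 1 + 4 + 4
= 4 + 1 + 8
= 5 + 8
= 13

13


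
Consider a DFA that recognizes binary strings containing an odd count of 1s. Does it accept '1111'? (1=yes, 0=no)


DFA has 2 states: q_even (start, accept=no) and q_odd
Processing string '1111' character by character:
  Position 0: read '1', 1-count=1 -> q_odd
  Position 1: read '1', 1-count=2 -> q_even
  Position 2: read '1', 1-count=3 -> q_odd
  Position 3: read '1', 1-count=4 -> q_even
Final state: q_even, total 1s = 4 (even); the DFA requires an odd count -> reject

0


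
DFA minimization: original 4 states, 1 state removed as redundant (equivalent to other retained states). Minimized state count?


Original DFA: 4 states
Redundant states removed: 1
Minimized states = original - removed
= 4 - 1
= 3

3


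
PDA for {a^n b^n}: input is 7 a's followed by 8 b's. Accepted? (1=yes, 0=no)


Language requires equal numbers of a's and b's
PDA pushes for each 'a', pops for each 'b'
Number of a's = 7
Number of b's = 8
7 != 8 -> Reject

0


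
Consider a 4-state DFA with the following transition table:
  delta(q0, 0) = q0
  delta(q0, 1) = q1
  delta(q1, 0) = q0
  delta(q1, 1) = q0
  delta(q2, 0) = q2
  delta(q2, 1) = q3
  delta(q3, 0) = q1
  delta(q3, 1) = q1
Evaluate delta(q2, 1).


Looking up transition function:
delta(q2, 1) in the table
Row: q2, Column: 1
Result: q3

q3


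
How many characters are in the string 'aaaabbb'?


String: 'aaaabbb'
Counting characters:
  'a' appears 4 time(s)
  'b' appears 3 time(s)
Total length = 4 + 3 = 7

7


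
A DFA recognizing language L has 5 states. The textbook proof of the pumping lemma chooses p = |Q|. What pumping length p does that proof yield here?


Pumping lemma for regular languages (standard proof):
Take p = |Q|, the number of DFA states.
Any string of length >= |Q| passes through |Q|+1 states while reading its first |Q| symbols,
so by pigeonhole some state repeats, giving the loop that can be pumped.
Here |Q| = 5
Therefore the proof uses p = 5

5


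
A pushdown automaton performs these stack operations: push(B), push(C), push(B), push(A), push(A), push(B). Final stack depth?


Tracing stack operations:
  push(B) -> stack = [B], depth=1
  push(C) -> stack = [B,C], depth=2
  push(B) -> stack = [B,C,B], depth=3
  push(A) -> stack = [B,C,B,A], depth=4
  push(A) -> stack = [B,C,B,A,A], depth=5
  push(B) -> stack = [B,C,B,A,A,B], depth=6
Final depth = 6

6


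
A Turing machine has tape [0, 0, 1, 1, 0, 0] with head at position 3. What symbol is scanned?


Tape: [0, 0, 1, 1, 0, 0]
Positions: 0 1 2 3 4 5
Values:    0 0 1 1 0 0
Head at position 3
tape[3] = 1

1


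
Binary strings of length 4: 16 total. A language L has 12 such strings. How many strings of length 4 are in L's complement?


Alphabet: {0,1}
String length: 4
Total strings of length 4 = 2^4 = 16
Strings in L = 12
Complement = total - |L|
= 16 - 12
= 4

4


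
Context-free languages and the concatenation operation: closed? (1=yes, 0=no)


CFL closure properties:
  Closed under: union, concatenation, Kleene star
  NOT closed under: intersection, complement
Operation 'concatenation' is in closed list -> Yes (closed)

1


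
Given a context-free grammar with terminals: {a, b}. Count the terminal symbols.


Terminal symbols: a, b
Counting each: a (#1), b (#2)
Total = 2

2


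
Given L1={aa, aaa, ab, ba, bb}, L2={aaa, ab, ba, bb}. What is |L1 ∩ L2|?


L1 = {aa, aaa, ab, ba, bb}
L2 = {aaa, ab, ba, bb}
Checking each string in L1 against L2:
  'aa': in L2? No
  'aaa': in L2? Yes
  'ab': in L2? Yes
  'ba': in L2? Yes
  'bb': in L2? Yes
Intersection = {aaa, ab, ba, bb}
|L1 ∩ L2| = 4

4


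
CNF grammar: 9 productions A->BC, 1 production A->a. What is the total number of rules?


CNF allows two rule forms:
  A -> BC (binary): 9 rules
  A -> a (terminal): 1 rule
Total = 9 + 1 = 10

10


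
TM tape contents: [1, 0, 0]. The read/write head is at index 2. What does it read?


Tape: [1, 0, 0]
Positions: 0 1 2
Values:    1 0 0
Head at position 2
tape[2] = 0

0


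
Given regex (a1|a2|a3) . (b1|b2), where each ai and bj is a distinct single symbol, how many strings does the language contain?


First group: 3 alternatives
Second group: 2 alternatives
Concatenation: each choice from group 1 pairs with each from group 2
Total = 3 x 2 = 6

6


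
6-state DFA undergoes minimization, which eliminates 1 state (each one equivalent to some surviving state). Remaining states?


Original DFA: 6 states
Redundant states removed: 1
Minimized states = original - removed
= 6 - 1
= 5

5


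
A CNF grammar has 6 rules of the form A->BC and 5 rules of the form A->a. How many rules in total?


CNF allows two rule forms:
  A -> BC (binary): 6 rules
  A -> a (terminal): 5 rules
Total = 6 + 5 = 11

11


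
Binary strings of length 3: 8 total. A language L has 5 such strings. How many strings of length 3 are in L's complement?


Alphabet: {0,1}
String length: 3
Total strings of length 3 = 2^3 = 8
Strings in L = 5
Complement = total - |L|
= 8 - 5
= 3

3


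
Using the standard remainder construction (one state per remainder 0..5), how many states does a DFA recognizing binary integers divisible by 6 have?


Divisibility by 6 is tracked via the remainder mod 6: 0, 1, ..., 5
The construction assigns one state to each remainder
Number of remainders = 6

6


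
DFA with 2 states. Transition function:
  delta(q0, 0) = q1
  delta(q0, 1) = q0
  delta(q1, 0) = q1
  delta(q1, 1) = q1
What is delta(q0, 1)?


Looking up transition function:
delta(q0, 1) in the table
Row: q0, Column: 1
Result: q0

q0


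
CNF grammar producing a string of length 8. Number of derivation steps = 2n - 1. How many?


Chomsky Normal Form derivation:
String length n = 8
Each step either:
  - Splits a nonterminal into two (n-1 such steps)
  - Converts a nonterminal to terminal (n such steps)
Total = (n-1) + n = 2n - 1
= 2(8) - 1
= 16 - 1
= 15

15


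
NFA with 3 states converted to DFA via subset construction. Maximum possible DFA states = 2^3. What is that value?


NFA has 3 states
Subset construction: each DFA state = subset of NFA states
Maximum subsets = 2^3
2^3 = 8

8


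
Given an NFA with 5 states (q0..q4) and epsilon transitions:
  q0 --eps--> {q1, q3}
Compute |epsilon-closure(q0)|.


Starting from q0
Initialize closure = {q0}
Follow epsilon from q0 -> add q1
Follow epsilon from q0 -> add q3
Final closure: {q0, q1, q3}
Size = 3

3


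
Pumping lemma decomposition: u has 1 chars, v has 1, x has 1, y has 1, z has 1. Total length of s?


|s| = |u| + |v| + |x| + |y| + |z|
= 1 + 1 + 1 + 1 + 1
= 2 + 1 + 2
= 3 + 2
= 5

5


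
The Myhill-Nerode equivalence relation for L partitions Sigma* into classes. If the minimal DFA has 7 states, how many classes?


Myhill-Nerode theorem:
Number of equivalence classes = number of states in minimal DFA
Minimal DFA states = 7
Therefore equivalence classes = 7

7


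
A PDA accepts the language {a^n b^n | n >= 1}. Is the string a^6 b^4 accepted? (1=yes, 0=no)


Language requires equal numbers of a's and b's
PDA pushes for each 'a', pops for each 'b'
Number of a's = 6
Number of b's = 4
6 != 4 -> Reject

0


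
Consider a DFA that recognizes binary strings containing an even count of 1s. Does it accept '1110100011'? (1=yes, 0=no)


DFA has 2 states: q_even (start, accept=yes) and q_odd
Processing string '1110100011' character by character:
  Position 0: read '1', 1-count=1 -> q_odd
  Position 1: read '1', 1-count=2 -> q_even
  Position 2: read '1', 1-count=3 -> q_odd
  Position 3: read '0', 1-count=3 -> q_odd (no change)
  Position 4: read '1', 1-count=4 -> q_even
  Position 5: read '0', 1-count=4 -> q_even (no change)
  Position 6: read '0', 1-count=4 -> q_even (no change)
  Position 7: read '0', 1-count=4 -> q_even (no change)
  Position 8: read '1', 1-count=5 -> q_odd
  Position 9: read '1', 1-count=6 -> q_even
Final state: q_even, total 1s = 6 (even); the DFA requires an even count -> accept

1


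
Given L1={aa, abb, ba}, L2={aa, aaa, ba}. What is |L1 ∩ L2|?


L1 = {aa, abb, ba}
L2 = {aa, aaa, ba}
Checking each string in L1 against L2:
  'aa': in L2? Yes
  'abb': in L2? No
  'ba': in L2? Yes
Intersection = {aa, ba}
|L1 ∩ L2| = 2

2


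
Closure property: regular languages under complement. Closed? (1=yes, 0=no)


Regular languages are closed under:
- Union (DFA product construction)
- Intersection (DFA product construction)
- Complement (swap accept/reject states)
- Concatenation (NFA construction)
- Kleene star (NFA construction)
complement is in this list
Therefore: closed

1


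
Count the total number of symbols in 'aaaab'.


String: 'aaaab'
Counting characters:
  'a' appears 4 time(s)
  'b' appears 1 time(s)
Total length = 4 + 1 = 5

5


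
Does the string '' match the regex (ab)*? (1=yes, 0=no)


Pattern: (ab)*
String: ''
Pattern requires: zero or more repetitions of 'ab'
Pairs: []
All pairs are 'ab'? Yes
Result: 1

1


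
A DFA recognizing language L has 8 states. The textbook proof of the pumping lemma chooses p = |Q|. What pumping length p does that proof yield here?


Pumping lemma for regular languages (standard proof):
Take p = |Q|, the number of DFA states.
Any string of length >= |Q| passes through |Q|+1 states while reading its first |Q| symbols,
so by pigeonhole some state repeats, giving the loop that can be pumped.
Here |Q| = 8
Therefore the proof uses p = 8

8


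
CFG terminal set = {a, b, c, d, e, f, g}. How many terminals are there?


Terminal symbols: a, b, c, d, e, f, g
Counting each: a (#1), b (#2), c (#3), d (#4), e (#5), f (#6), g (#7)
Total = 7

7


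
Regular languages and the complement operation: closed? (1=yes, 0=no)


Regular languages are closed under all standard operations:
- Union: Yes (product construction)
- Intersection: Yes (product construction)
- Complement: Yes (swap accept/reject)
- Concatenation: Yes (NFA construction)
Operation: complement -> Closed

1


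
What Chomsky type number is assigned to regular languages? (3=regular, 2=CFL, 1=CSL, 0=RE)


Chomsky hierarchy levels:
  Type 3: Regular (DFA/NFA/regex)
  Type 2: Context-free (PDA)
  Type 1: Context-sensitive
  Type 0: Recursively enumerable (TM)
'regular' corresponds to Type 3

3


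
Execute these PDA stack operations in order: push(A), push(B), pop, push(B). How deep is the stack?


Tracing stack operations:
  push(A) -> stack = [A], depth=1
  push(B) -> stack = [A,B], depth=2
  pop -> removed B, stack = [A], depth=1
  push(B) -> stack = [A,B], depth=2
Final depth = 2

2


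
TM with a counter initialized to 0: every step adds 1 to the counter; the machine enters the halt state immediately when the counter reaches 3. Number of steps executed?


Counter starts at 0. Counting sequence:
  Step 1: counter = 1
  Step 2: counter = 2
  Step 3: counter = 3
Counter reached 3 -> halt
Total steps = 3

3


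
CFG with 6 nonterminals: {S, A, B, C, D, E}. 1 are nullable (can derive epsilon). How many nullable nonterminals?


Nonterminals: {S, A, B, C, D, E}
A nonterminal is nullable if it can derive epsilon
Counting nullable nonterminals: 1
Total nullable = 1

1


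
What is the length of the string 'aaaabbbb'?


String: 'aaaabbbb'
Counting characters:
  'a' appears 4 time(s)
  'b' appears 4 time(s)
Total length = 4 + 4 = 8

8


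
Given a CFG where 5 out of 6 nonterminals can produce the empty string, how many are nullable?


Nonterminals: {S, A, B, C, D, E}
A nonterminal is nullable if it can derive epsilon
Counting nullable nonterminals: 5
Total nullable = 5

5


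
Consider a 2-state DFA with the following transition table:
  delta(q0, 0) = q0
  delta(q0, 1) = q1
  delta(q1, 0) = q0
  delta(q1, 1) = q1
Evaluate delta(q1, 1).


Looking up transition function:
delta(q1, 1) in the table
Row: q1, Column: 1
Result: q1

q1


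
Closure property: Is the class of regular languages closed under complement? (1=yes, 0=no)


Regular languages are closed under all standard operations:
- Union: Yes (product construction)
- Intersection: Yes (product construction)
- Complement: Yes (swap accept/reject)
- Concatenation: Yes (NFA construction)
Operation: complement -> Closed

1


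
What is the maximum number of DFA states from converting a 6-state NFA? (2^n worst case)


NFA has 6 states
Subset construction: each DFA state = subset of NFA states
Maximum subsets = 2^6
2^6 = 64

64


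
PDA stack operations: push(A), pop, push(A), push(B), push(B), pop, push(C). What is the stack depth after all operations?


Tracing stack operations:
  push(A) -> stack = [A], depth=1
  pop -> removed A, stack = [], depth=0
  push(A) -> stack = [A], depth=1
  push(B) -> stack = [A,B], depth=2
  push(B) -> stack = [A,B,B], depth=3
  pop -> removed B, stack = [A,B], depth=2
  push(C) -> stack = [A,B,C], depth=3
Final depth = 3

3


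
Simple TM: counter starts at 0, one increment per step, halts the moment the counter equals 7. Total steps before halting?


Counter starts at 0. Counting sequence:
  Step 1: counter = 1
  Step 2: counter = 2
  Step 3: counter = 3
  Step 4: counter = 4
  Step 5: counter = 5
  Step 6: counter = 6
  Step 7: counter = 7
Counter reached 7 -> halt
Total steps = 7

7


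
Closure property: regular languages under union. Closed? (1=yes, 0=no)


Regular languages are closed under:
- Union (DFA product construction)
- Intersection (DFA product construction)
- Complement (swap accept/reject states)
- Concatenation (NFA construction)
- Kleene star (NFA construction)
union is in this list
Therefore: closed

1


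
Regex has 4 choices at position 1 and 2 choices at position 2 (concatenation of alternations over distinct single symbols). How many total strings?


First group: 4 alternatives
Second group: 2 alternatives
Concatenation: each choice from group 1 pairs with each from group 2
Total = 4 x 2 = 8

8


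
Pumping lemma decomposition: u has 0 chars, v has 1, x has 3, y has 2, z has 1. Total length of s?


|s| = |u| + |v| + |x| + |y| + |z|
= 0 + 1 + 3 + 2 + 1
= 1 + 3 + 3
= 4 + 3
= 7

7


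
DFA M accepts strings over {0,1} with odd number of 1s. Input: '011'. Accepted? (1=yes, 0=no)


DFA has 2 states: q_even (start, accept=no) and q_odd
Processing string '011' character by character:
  Position 0: read '0', 1-count=0 -> q_even (no change)
  Position 1: read '1', 1-count=1 -> q_odd
  Position 2: read '1', 1-count=2 -> q_even
Final state: q_even, total 1s = 2 (even); the DFA requires an odd count -> reject

0


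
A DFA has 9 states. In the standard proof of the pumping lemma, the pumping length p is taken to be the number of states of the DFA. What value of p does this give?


Pumping lemma for regular languages (standard proof):
Take p = |Q|, the number of DFA states.
Any string of length >= |Q| passes through |Q|+1 states while reading its first |Q| symbols,
so by pigeonhole some state repeats, giving the loop that can be pumped.
Here |Q| = 9
Therefore the proof uses p = 9

9


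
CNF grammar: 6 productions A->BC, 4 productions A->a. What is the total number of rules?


CNF allows two rule forms:
  A -> BC (binary): 6 rules
  A -> a (terminal): 4 rules
Total = 6 + 4 = 10

10


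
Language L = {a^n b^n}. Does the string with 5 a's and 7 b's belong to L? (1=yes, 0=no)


Language requires equal numbers of a's and b's
PDA pushes for each 'a', pops for each 'b'
Number of a's = 5
Number of b's = 7
5 != 7 -> Reject

0


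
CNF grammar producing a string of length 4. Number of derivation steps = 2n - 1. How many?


Chomsky Normal Form derivation:
String length n = 4
Each step either:
  - Splits a nonterminal into two (n-1 such steps)
  - Converts a nonterminal to terminal (n such steps)
Total = (n-1) + n = 2n - 1
= 2(4) - 1
= 8 - 1
= 7

7


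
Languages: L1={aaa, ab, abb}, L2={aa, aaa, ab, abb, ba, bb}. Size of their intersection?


L1 = {aaa, ab, abb}
L2 = {aa, aaa, ab, abb, ba, bb}
Checking each string in L1 against L2:
  'aaa': in L2? Yes
  'ab': in L2? Yes
  'abb': in L2? Yes
Intersection = {aaa, ab, abb}
|L1 ∩ L2| = 3

3


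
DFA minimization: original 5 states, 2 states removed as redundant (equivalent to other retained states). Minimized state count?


Original DFA: 5 states
Redundant states removed: 2
Minimized states = original - removed
= 5 - 2
= 3

3


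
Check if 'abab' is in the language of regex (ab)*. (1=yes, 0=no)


Pattern: (ab)*
String: 'abab'
Pattern requires: zero or more repetitions of 'ab'
Pairs: ['ab', 'ab']
All pairs are 'ab'? Yes
Result: 1

1


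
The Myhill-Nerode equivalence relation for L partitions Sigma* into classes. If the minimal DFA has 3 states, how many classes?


Myhill-Nerode theorem:
Number of equivalence classes = number of states in minimal DFA
Minimal DFA states = 3
Therefore equivalence classes = 3

3


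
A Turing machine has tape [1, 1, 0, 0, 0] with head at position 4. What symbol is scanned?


Tape: [1, 1, 0, 0, 0]
Positions: 0 1 2 3 4
Values:    1 1 0 0 0
Head at position 4
tape[4] = 0

0


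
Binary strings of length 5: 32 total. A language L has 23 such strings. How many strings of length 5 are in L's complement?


Alphabet: {0,1}
String length: 5
Total strings of length 5 = 2^5 = 32
Strings in L = 23
Complement = total - |L|
= 32 - 23
= 9

9


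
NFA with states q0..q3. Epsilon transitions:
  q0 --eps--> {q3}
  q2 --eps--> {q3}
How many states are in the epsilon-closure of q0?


Starting from q0
Initialize closure = {q0}
Follow epsilon from q0 -> add q3
Final closure: {q0, q3}
Size = 2

2


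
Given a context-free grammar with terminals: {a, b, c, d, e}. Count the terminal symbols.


Terminal symbols: a, b, c, d, e
Counting each: a (#1), b (#2), c (#3), d (#4), e (#5)
Total = 5

5


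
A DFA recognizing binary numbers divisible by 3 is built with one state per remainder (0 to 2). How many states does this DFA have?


Divisibility by 3 is tracked via the remainder mod 3: 0, 1, ..., 2
The construction assigns one state to each remainder
Number of remainders = 3

3


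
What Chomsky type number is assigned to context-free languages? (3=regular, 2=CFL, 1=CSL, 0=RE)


Chomsky hierarchy levels:
  Type 3: Regular (DFA/NFA/regex)
  Type 2: Context-free (PDA)
  Type 1: Context-sensitive
  Type 0: Recursively enumerable (TM)
'context-free' corresponds to Type 2

2


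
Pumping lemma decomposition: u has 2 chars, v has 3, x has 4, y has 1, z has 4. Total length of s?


|s| = |u| + |v| + |x| + |y| + |z|
= 2 + 3 + 4 + 1 + 4
= 5 + 4 + 5
= 9 + 5
= 14

14


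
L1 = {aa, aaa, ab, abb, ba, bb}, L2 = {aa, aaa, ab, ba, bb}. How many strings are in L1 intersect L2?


L1 = {aa, aaa, ab, abb, ba, bb}
L2 = {aa, aaa, ab, ba, bb}
Checking each string in L1 against L2:
  'aa': in L2? Yes
  'aaa': in L2? Yes
  'ab': in L2? Yes
  'abb': in L2? No
  'ba': in L2? Yes
  'bb': in L2? Yes
Intersection = {aa, aaa, ab, ba, bb}
|L1 ∩ L2| = 5

5


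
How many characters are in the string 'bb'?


String: 'bb'
Counting characters:
  'b' appears 2 time(s)
Total length = 0 + 2 = 2

2


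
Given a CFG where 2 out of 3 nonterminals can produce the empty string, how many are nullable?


Nonterminals: {S, A, B}
A nonterminal is nullable if it can derive epsilon
Counting nullable nonterminals: 2
Total nullable = 2

2


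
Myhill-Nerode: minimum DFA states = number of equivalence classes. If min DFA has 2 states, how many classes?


Myhill-Nerode theorem:
Number of equivalence classes = number of states in minimal DFA
Minimal DFA states = 2
Therefore equivalence classes = 2

2


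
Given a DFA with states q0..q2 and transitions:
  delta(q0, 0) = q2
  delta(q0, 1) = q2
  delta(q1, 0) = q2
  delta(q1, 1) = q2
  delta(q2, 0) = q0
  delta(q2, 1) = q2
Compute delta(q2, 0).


Looking up transition function:
delta(q2, 0) in the table
Row: q2, Column: 0
Result: q0

q0


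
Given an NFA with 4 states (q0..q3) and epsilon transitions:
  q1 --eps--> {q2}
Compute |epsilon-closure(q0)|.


Starting from q0
Initialize closure = {q0}
q0 has no outgoing epsilon transitions -> nothing to add
Final closure: {q0}
Size = 1

1


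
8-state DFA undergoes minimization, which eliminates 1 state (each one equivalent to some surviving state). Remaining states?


Original DFA: 8 states
Redundant states removed: 1
Minimized states = original - removed
= 8 - 1
= 7

7


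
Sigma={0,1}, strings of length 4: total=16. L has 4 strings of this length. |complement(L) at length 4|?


Alphabet: {0,1}
String length: 4
Total strings of length 4 = 2^4 = 16
Strings in L = 4
Complement = total - |L|
= 16 - 4
= 12

12


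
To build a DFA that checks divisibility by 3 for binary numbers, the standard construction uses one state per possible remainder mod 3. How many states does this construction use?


Divisibility by 3 is tracked via the remainder mod 3: 0, 1, ..., 2
The construction assigns one state to each remainder
Number of remainders = 3

3


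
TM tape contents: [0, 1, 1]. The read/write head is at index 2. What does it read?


Tape: [0, 1, 1]
Positions: 0 1 2
Values:    0 1 1
Head at position 2
tape[2] = 1

1


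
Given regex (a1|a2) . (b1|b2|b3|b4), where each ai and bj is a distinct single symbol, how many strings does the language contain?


First group: 2 alternatives
Second group: 4 alternatives
Concatenation: each choice from group 1 pairs with each from group 2
Total = 2 x 4 = 8

8


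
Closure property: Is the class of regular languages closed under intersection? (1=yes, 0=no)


Regular languages are closed under all standard operations:
- Union: Yes (product construction)
- Intersection: Yes (product construction)
- Complement: Yes (swap accept/reject)
- Concatenation: Yes (NFA construction)
Operation: intersection -> Closed

1


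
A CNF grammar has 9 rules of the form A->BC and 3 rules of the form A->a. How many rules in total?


CNF allows two rule forms:
  A -> BC (binary): 9 rules
  A -> a (terminal): 3 rules
Total = 9 + 3 = 12

12


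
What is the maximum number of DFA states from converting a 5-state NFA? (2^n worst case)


NFA has 5 states
Subset construction: each DFA state = subset of NFA states
Maximum subsets = 2^5
2^5 = 32

32


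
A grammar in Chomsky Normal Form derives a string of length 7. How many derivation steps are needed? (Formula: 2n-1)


Chomsky Normal Form derivation:
String length n = 7
Each step either:
  - Splits a nonterminal into two (n-1 such steps)
  - Converts a nonterminal to terminal (n such steps)
Total = (n-1) + n = 2n - 1
= 2(7) - 1
= 14 - 1
= 13

13


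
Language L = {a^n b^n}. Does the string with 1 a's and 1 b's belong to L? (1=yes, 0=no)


Language requires equal numbers of a's and b's
PDA pushes for each 'a', pops for each 'b'
Number of a's = 1
Number of b's = 1
1 == 1 -> Accept

1


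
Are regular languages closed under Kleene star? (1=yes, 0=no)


Regular languages are closed under:
- Union (DFA product construction)
- Intersection (DFA product construction)
- Complement (swap accept/reject states)
- Concatenation (NFA construction)
- Kleene star (NFA construction)
Kleene star is in this list
Therefore: closed

1


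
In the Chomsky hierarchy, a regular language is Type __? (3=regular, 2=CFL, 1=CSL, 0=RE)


Chomsky hierarchy levels:
  Type 3: Regular (DFA/NFA/regex)
  Type 2: Context-free (PDA)
  Type 1: Context-sensitive
  Type 0: Recursively enumerable (TM)
'regular' corresponds to Type 3

3


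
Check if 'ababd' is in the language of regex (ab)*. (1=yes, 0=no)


Pattern: (ab)*
String: 'ababd'
Pattern requires: zero or more repetitions of 'ab'
Length 5 is odd -> cannot be (ab)* -> no match
Result: 0

0


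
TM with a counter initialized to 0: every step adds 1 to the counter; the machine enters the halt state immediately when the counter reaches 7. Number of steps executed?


Counter starts at 0. Counting sequence:
  Step 1: counter = 1
  Step 2: counter = 2
  Step 3: counter = 3
  Step 4: counter = 4
  Step 5: counter = 5
  Step 6: counter = 6
  Step 7: counter = 7
Counter reached 7 -> halt
Total steps = 7

7


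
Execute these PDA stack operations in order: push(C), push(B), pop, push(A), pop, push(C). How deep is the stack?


Tracing stack operations:
  push(C) -> stack = [C], depth=1
  push(B) -> stack = [C,B], depth=2
  pop -> removed B, stack = [C], depth=1
  push(A) -> stack = [C,A], depth=2
  pop -> removed A, stack = [C], depth=1
  push(C) -> stack = [C,C], depth=2
Final depth = 2

2


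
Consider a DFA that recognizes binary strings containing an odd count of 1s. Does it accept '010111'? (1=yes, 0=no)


DFA has 2 states: q_even (start, accept=no) and q_odd
Processing string '010111' character by character:
  Position 0: read '0', 1-count=0 -> q_even (no change)
  Position 1: read '1', 1-count=1 -> q_odd
  Position 2: read '0', 1-count=1 -> q_odd (no change)
  Position 3: read '1', 1-count=2 -> q_even
  Position 4: read '1', 1-count=3 -> q_odd
  Position 5: read '1', 1-count=4 -> q_even
Final state: q_even, total 1s = 4 (even); the DFA requires an odd count -> reject

0


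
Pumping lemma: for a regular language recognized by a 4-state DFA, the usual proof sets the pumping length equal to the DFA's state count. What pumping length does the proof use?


Pumping lemma for regular languages (standard proof):
Take p = |Q|, the number of DFA states.
Any string of length >= |Q| passes through |Q|+1 states while reading its first |Q| symbols,
so by pigeonhole some state repeats, giving the loop that can be pumped.
Here |Q| = 4
Therefore the proof uses p = 4

4


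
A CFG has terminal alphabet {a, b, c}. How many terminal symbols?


Terminal symbols: a, b, c
Counting each: a (#1), b (#2), c (#3)
Total = 3

3


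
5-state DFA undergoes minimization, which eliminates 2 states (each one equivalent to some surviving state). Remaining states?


Original DFA: 5 states
Redundant states removed: 2
Minimized states = original - removed
= 5 - 2
= 3

3


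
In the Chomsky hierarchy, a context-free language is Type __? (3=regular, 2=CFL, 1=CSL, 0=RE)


Chomsky hierarchy levels:
  Type 3: Regular (DFA/NFA/regex)
  Type 2: Context-free (PDA)
  Type 1: Context-sensitive
  Type 0: Recursively enumerable (TM)
'context-free' corresponds to Type 2

2


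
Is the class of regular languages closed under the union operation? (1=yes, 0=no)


Regular languages are closed under:
- Union (DFA product construction)
- Intersection (DFA product construction)
- Complement (swap accept/reject states)
- Concatenation (NFA construction)
- Kleene star (NFA construction)
union is in this list
Therefore: closed

1


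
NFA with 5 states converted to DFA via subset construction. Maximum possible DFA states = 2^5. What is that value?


NFA has 5 states
Subset construction: each DFA state = subset of NFA states
Maximum subsets = 2^5
2^5 = 32

32


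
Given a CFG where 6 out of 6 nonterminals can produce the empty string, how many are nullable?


Nonterminals: {S, A, B, C, D, E}
A nonterminal is nullable if it can derive epsilon
Counting nullable nonterminals: 6
Total nullable = 6

6


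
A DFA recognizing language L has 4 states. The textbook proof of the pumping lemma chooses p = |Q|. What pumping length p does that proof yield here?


Pumping lemma for regular languages (standard proof):
Take p = |Q|, the number of DFA states.
Any string of length >= |Q| passes through |Q|+1 states while reading its first |Q| symbols,
so by pigeonhole some state repeats, giving the loop that can be pumped.
Here |Q| = 4
Therefore the proof uses p = 4

4


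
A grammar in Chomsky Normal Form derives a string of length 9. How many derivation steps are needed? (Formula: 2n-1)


Chomsky Normal Form derivation:
String length n = 9
Each step either:
  - Splits a nonterminal into two (n-1 such steps)
  - Converts a nonterminal to terminal (n such steps)
Total = (n-1) + n = 2n - 1
= 2(9) - 1
= 18 - 1
= 17

17


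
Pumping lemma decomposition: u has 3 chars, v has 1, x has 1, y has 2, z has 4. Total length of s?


|s| = |u| + |v| + |x| + |y| + |z|
= 3 + 1 + 1 + 2 + 4
= 4 + 1 + 6
= 5 + 6
= 11

11


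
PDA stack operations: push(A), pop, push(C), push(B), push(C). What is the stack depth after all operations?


Tracing stack operations:
  push(A) -> stack = [A], depth=1
  pop -> removed A, stack = [], depth=0
  push(C) -> stack = [C], depth=1
  push(B) -> stack = [C,B], depth=2
  push(C) -> stack = [C,B,C], depth=3
Final depth = 3

3


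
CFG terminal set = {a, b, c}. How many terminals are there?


Terminal symbols: a, b, c
Counting each: a (#1), b (#2), c (#3)
Total = 3

3


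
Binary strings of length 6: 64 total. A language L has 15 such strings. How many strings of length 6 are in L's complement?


Alphabet: {0,1}
String length: 6
Total strings of length 6 = 2^6 = 64
Strings in L = 15
Complement = total - |L|
= 64 - 15
= 49

49


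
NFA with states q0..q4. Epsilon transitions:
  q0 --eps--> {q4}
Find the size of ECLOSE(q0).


Starting from q0
Initialize closure = {q0}
Follow epsilon from q0 -> add q4
Final closure: {q0, q4}
Size = 2

2


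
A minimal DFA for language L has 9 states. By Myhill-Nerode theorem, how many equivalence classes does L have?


Myhill-Nerode theorem:
Number of equivalence classes = number of states in minimal DFA
Minimal DFA states = 9
Therefore equivalence classes = 9

9


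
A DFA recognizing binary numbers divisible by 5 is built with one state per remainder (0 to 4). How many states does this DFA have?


Divisibility by 5 is tracked via the remainder mod 5: 0, 1, ..., 4
The construction assigns one state to each remainder
Number of remainders = 5

5


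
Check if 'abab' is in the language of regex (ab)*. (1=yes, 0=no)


Pattern: (ab)*
String: 'abab'
Pattern requires: zero or more repetitions of 'ab'
Pairs: ['ab', 'ab']
All pairs are 'ab'? Yes
Result: 1

1


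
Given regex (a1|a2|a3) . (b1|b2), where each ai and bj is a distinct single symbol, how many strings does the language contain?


First group: 3 alternatives
Second group: 2 alternatives
Concatenation: each choice from group 1 pairs with each from group 2
Total = 3 x 2 = 6

6


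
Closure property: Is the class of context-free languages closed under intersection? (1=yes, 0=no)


CFL closure properties:
  Closed under: union, concatenation, Kleene star
  NOT closed under: intersection, complement
Operation 'intersection' is in not-closed list -> No (not closed)

0


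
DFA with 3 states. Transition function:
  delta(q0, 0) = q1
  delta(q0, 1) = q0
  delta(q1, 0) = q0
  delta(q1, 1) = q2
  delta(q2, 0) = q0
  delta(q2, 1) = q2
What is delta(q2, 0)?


Looking up transition function:
delta(q2, 0) in the table
Row: q2, Column: 0
Result: q0

q0


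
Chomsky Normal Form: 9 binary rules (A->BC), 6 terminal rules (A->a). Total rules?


CNF allows two rule forms:
  A -> BC (binary): 9 rules
  A -> a (terminal): 6 rules
Total = 9 + 6 = 15

15


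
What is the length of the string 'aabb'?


String: 'aabb'
Counting characters:
  'a' appears 2 time(s)
  'b' appears 2 time(s)
Total length = 2 + 2 = 4

4


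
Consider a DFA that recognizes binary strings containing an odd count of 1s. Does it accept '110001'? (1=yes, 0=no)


DFA has 2 states: q_even (start, accept=no) and q_odd
Processing string '110001' character by character:
  Position 0: read '1', 1-count=1 -> q_odd
  Position 1: read '1', 1-count=2 -> q_even
  Position 2: read '0', 1-count=2 -> q_even (no change)
  Position 3: read '0', 1-count=2 -> q_even (no change)
  Position 4: read '0', 1-count=2 -> q_even (no change)
  Position 5: read '1', 1-count=3 -> q_odd
Final state: q_odd, total 1s = 3 (odd); the DFA requires an odd count -> accept

1
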